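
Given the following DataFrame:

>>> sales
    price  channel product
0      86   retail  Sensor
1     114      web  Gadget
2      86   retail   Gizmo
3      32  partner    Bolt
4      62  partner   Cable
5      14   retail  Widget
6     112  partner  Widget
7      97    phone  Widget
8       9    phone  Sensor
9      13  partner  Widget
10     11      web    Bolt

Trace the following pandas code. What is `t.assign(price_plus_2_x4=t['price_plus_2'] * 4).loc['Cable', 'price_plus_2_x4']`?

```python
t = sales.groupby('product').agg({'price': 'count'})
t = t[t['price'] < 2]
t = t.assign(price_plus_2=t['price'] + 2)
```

group by product, count of price:
         price
product       
Bolt         2
Cable        1
Gadget       1
Gizmo        1
Sensor       2
Widget       4
filter rows where price < 2:
         price
product       
Cable        1
Gadget       1
Gizmo        1
add column price_plus_2 = t['price'] + 2:
         price  price_plus_2
product                     
Cable        1             3
Gadget       1             3
Gizmo        1             3
add column price_plus_2_x4 = t['price_plus_2'] * 4:
         price  price_plus_2  price_plus_2_x4
product                                      
Cable        1             3               12
Gadget       1             3               12
Gizmo        1             3               12
value at row 'Cable', column 'price_plus_2_x4' → 12

12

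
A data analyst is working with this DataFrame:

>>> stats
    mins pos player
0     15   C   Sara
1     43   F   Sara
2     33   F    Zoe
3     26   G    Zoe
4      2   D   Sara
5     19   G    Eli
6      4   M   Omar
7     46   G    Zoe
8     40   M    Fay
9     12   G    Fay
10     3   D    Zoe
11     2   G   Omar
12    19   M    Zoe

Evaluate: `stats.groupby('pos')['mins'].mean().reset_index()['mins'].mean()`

group by pos, mean of mins:
pos
C    15.0
D     2.5
F    38.0
G    21.0
M    21.0
Name: mins, dtype: float64
reset_index():
  pos  mins
0   C  15.0
1   D   2.5
2   F  38.0
3   G  21.0
4   M  21.0
Then the mean of column 'mins': 19.5

19.5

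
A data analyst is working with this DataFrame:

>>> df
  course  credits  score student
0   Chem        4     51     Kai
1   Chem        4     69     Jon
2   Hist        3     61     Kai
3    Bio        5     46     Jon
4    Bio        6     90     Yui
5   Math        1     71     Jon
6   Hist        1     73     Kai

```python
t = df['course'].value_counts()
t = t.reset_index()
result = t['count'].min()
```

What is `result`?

value_counts of course:
course
Chem    2
Hist    2
Bio     2
Math    1
Name: count, dtype: int64
reset_index():
  course  count
0   Chem      2
1   Hist      2
2    Bio      2
3   Math      1
So min() = 1.

1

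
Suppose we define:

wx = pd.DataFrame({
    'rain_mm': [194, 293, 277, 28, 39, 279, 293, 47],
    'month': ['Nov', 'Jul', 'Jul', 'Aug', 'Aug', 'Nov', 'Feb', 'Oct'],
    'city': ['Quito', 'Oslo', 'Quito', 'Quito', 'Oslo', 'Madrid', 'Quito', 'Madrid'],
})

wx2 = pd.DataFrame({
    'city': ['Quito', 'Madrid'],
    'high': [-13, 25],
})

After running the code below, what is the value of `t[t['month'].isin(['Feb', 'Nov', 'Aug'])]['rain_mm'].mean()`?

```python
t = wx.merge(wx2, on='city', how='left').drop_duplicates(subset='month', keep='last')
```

203.666666667

merge on 'city' (how='left') → 8 rows:
   rain_mm month    city  high
0      194   Nov   Quito -13.0
1      293   Jul    Oslo   NaN
2      277   Jul   Quito -13.0
3       28   Aug   Quito -13.0
4       39   Aug    Oslo   NaN
5      279   Nov  Madrid  25.0
6      293   Feb   Quito -13.0
7       47   Oct  Madrid  25.0
drop duplicate month (keep=last):
   rain_mm month    city  high
2      277   Jul   Quito -13.0
4       39   Aug    Oslo   NaN
5      279   Nov  Madrid  25.0
6      293   Feb   Quito -13.0
7       47   Oct  Madrid  25.0
filter rows where month in ['Feb', 'Nov', 'Aug']:
   rain_mm month    city  high
4       39   Aug    Oslo   NaN
5      279   Nov  Madrid  25.0
6      293   Feb   Quito -13.0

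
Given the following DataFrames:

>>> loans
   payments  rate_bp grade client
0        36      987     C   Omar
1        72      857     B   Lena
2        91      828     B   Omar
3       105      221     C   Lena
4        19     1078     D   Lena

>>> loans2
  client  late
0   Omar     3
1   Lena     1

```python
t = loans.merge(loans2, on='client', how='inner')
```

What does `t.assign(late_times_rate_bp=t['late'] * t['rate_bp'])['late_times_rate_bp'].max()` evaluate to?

merge on 'client' (how='inner') → 5 rows:
   payments  rate_bp grade client  late
0        36      987     C   Omar     3
1        72      857     B   Lena     1
2        91      828     B   Omar     3
3       105      221     C   Lena     1
4        19     1078     D   Lena     1
add column late_times_rate_bp = t['late'] * t['rate_bp']:
   payments  rate_bp grade client  late  late_times_rate_bp
0        36      987     C   Omar     3                2961
1        72      857     B   Lena     1                 857
2        91      828     B   Omar     3                2484
3       105      221     C   Lena     1                 221
4        19     1078     D   Lena     1                1078

2961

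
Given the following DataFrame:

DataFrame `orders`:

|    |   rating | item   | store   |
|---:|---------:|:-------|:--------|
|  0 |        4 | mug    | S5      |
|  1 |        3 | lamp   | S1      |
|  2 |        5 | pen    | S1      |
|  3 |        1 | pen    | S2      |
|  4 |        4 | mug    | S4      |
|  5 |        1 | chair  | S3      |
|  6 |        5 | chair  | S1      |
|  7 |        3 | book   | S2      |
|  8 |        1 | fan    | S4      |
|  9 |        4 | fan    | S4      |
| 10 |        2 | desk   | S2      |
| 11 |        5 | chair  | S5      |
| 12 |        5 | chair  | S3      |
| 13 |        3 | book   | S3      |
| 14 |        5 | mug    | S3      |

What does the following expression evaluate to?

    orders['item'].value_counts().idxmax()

value_counts of item:
item
chair    4
mug      3
pen      2
book     2
fan      2
lamp     1
desk     1
Name: count, dtype: int64
Reading off the label with the largest value, we get chair.

chair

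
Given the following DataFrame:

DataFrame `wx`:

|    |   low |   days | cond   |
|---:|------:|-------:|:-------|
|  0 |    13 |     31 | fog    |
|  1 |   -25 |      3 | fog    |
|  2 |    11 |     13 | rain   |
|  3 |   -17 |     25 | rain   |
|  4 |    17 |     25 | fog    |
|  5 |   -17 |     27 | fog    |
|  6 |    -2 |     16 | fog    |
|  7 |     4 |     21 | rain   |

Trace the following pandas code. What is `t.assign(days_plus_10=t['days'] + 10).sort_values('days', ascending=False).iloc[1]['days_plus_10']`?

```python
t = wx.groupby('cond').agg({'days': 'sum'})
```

group by cond, sum of days:
      days
cond      
fog    102
rain    59
add column days_plus_10 = t['days'] + 10:
      days  days_plus_10
cond                    
fog    102           112
rain    59            69
sort by days descending:
      days  days_plus_10
cond                    
fog    102           112
rain    59            69
Reading off the value at position 1, column 'days_plus_10', we get 69.

69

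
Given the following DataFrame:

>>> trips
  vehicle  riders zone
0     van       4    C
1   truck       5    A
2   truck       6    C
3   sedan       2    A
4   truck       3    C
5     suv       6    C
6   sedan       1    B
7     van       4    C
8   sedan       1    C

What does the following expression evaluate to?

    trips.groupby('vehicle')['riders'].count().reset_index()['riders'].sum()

group by vehicle, count of riders:
vehicle
sedan    3
suv      1
truck    3
van      2
Name: riders, dtype: int64
reset_index():
  vehicle  riders
0   sedan       3
1     suv       1
2   truck       3
3     van       2
So sum() = 9.

9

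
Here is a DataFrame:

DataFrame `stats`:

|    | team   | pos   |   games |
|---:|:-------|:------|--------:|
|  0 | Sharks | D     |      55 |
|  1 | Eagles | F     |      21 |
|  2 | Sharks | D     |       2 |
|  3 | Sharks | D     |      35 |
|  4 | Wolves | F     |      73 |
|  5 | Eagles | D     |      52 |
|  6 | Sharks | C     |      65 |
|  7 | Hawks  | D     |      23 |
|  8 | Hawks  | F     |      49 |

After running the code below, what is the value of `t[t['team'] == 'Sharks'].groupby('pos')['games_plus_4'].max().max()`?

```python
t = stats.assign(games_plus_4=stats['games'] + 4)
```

add column games_plus_4 = stats['games'] + 4:
     team pos  games  games_plus_4
0  Sharks   D     55            59
1  Eagles   F     21            25
2  Sharks   D      2             6
3  Sharks   D     35            39
4  Wolves   F     73            77
5  Eagles   D     52            56
6  Sharks   C     65            69
7   Hawks   D     23            27
8   Hawks   F     49            53
filter rows where team == 'Sharks':
     team pos  games  games_plus_4
0  Sharks   D     55            59
2  Sharks   D      2             6
3  Sharks   D     35            39
6  Sharks   C     65            69
group by pos, max of games_plus_4:
pos
C    69
D    59
Name: games_plus_4, dtype: int64
Reading off the max of the resulting series, we get 69.

69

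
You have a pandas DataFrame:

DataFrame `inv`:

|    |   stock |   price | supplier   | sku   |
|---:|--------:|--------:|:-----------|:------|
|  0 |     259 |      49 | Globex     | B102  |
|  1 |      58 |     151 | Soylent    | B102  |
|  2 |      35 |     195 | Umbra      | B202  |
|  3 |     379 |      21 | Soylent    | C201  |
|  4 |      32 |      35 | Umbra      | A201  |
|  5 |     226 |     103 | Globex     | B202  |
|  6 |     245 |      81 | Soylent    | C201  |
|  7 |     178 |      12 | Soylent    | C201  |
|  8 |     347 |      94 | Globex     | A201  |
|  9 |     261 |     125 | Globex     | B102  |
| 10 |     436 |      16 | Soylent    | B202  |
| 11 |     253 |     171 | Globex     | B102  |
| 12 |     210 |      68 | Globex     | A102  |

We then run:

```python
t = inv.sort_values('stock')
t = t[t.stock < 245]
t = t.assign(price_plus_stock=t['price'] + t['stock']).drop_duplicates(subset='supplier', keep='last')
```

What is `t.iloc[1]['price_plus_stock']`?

190

sort by stock:
    stock  price supplier   sku
4      32     35    Umbra  A201
2      35    195    Umbra  B202
1      58    151  Soylent  B102
7     178     12  Soylent  C201
12    210     68   Globex  A102
5     226    103   Globex  B202
6     245     81  Soylent  C201
11    253    171   Globex  B102
0     259     49   Globex  B102
9     261    125   Globex  B102
8     347     94   Globex  A201
3     379     21  Soylent  C201
10    436     16  Soylent  B202
filter rows where stock < 245:
    stock  price supplier   sku
4      32     35    Umbra  A201
2      35    195    Umbra  B202
1      58    151  Soylent  B102
7     178     12  Soylent  C201
12    210     68   Globex  A102
5     226    103   Globex  B202
add column price_plus_stock = t['price'] + t['stock']:
    stock  price supplier   sku  price_plus_stock
4      32     35    Umbra  A201                67
2      35    195    Umbra  B202               230
1      58    151  Soylent  B102               209
7     178     12  Soylent  C201               190
12    210     68   Globex  A102               278
5     226    103   Globex  B202               329
drop duplicate supplier (keep=last):
   stock  price supplier   sku  price_plus_stock
2     35    195    Umbra  B202               230
7    178     12  Soylent  C201               190
5    226    103   Globex  B202               329
Taking the value at position 1, column 'price_plus_stock' gives 190.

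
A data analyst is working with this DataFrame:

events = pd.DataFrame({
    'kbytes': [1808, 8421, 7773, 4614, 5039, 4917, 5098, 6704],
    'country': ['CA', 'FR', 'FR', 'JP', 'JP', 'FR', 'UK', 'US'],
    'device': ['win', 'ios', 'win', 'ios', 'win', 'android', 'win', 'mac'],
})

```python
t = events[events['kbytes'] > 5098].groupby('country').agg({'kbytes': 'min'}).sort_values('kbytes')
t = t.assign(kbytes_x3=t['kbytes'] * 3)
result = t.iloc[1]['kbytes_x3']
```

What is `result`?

filter rows where kbytes > 5098:
   kbytes country device
1    8421      FR    ios
2    7773      FR    win
7    6704      US    mac
group by country, min of kbytes:
         kbytes
country        
FR         7773
US         6704
sort by kbytes:
         kbytes
country        
US         6704
FR         7773
add column kbytes_x3 = t['kbytes'] * 3:
         kbytes  kbytes_x3
country                   
US         6704      20112
FR         7773      23319

23319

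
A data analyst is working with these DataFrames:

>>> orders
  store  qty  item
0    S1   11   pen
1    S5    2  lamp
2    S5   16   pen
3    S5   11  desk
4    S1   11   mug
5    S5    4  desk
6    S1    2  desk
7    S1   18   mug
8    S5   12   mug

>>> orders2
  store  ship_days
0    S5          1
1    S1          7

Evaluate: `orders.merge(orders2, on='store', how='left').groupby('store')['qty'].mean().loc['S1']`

10.5

merge on 'store' (how='left') → 9 rows:
  store  qty  item  ship_days
0    S1   11   pen          7
1    S5    2  lamp          1
2    S5   16   pen          1
3    S5   11  desk          1
4    S1   11   mug          7
5    S5    4  desk          1
6    S1    2  desk          7
7    S1   18   mug          7
8    S5   12   mug          1
group by store, mean of qty:
store
S1    10.5
S5     9.0
Name: qty, dtype: float64
So loc['S1'] = 10.5.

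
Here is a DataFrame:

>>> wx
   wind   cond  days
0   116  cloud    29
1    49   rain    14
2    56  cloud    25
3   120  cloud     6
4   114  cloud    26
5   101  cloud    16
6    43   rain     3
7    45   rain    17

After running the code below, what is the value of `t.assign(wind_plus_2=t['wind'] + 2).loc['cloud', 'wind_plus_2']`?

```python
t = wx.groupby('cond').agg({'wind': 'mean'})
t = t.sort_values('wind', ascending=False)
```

group by cond, mean of wind:
             wind
cond             
cloud  101.400000
rain    45.666667
sort by wind descending:
             wind
cond             
cloud  101.400000
rain    45.666667
add column wind_plus_2 = t['wind'] + 2:
             wind  wind_plus_2
cond                          
cloud  101.400000   103.400000
rain    45.666667    47.666667
Hence 103.4.

103.4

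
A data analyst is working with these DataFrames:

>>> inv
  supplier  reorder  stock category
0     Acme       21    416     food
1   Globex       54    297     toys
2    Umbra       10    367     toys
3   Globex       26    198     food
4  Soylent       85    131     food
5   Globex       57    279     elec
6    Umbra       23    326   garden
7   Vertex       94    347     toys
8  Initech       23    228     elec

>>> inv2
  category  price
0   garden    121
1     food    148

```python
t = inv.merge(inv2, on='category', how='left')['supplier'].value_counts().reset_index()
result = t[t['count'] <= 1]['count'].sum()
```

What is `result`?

4

merge on 'category' (how='left') → 9 rows:
  supplier  reorder  stock category  price
0     Acme       21    416     food  148.0
1   Globex       54    297     toys    NaN
2    Umbra       10    367     toys    NaN
3   Globex       26    198     food  148.0
4  Soylent       85    131     food  148.0
5   Globex       57    279     elec    NaN
6    Umbra       23    326   garden  121.0
7   Vertex       94    347     toys    NaN
8  Initech       23    228     elec    NaN
value_counts of supplier:
supplier
Globex     3
Umbra      2
Acme       1
Soylent    1
Vertex     1
Initech    1
Name: count, dtype: int64
reset_index():
  supplier  count
0   Globex      3
1    Umbra      2
2     Acme      1
3  Soylent      1
4   Vertex      1
5  Initech      1
filter rows where count <= 1:
  supplier  count
2     Acme      1
3  Soylent      1
4   Vertex      1
5  Initech      1
Finally, sum of column 'count' = 4.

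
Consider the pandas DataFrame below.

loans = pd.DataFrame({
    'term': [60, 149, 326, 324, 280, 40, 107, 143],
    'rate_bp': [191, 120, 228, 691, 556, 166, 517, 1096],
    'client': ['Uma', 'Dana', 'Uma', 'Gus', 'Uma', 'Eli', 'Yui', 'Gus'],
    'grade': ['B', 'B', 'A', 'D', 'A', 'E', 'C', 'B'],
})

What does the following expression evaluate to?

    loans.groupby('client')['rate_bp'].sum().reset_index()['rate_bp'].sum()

3565

group by client, sum of rate_bp:
client
Dana     120
Eli      166
Gus     1787
Uma      975
Yui      517
Name: rate_bp, dtype: int64
reset_index():
  client  rate_bp
0   Dana      120
1    Eli      166
2    Gus     1787
3    Uma      975
4    Yui      517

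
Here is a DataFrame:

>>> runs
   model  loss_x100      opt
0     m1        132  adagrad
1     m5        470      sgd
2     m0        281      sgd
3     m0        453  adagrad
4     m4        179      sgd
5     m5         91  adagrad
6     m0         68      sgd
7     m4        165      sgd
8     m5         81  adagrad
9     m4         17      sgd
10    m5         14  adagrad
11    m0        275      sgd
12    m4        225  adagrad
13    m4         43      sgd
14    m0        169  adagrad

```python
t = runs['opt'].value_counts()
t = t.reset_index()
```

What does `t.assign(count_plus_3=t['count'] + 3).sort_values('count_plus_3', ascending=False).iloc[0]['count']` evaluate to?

8

value_counts of opt:
opt
sgd        8
adagrad    7
Name: count, dtype: int64
reset_index():
       opt  count
0      sgd      8
1  adagrad      7
add column count_plus_3 = t['count'] + 3:
       opt  count  count_plus_3
0      sgd      8            11
1  adagrad      7            10
sort by count_plus_3 descending:
       opt  count  count_plus_3
0      sgd      8            11
1  adagrad      7            10
The value at position 0, column 'count' is 8.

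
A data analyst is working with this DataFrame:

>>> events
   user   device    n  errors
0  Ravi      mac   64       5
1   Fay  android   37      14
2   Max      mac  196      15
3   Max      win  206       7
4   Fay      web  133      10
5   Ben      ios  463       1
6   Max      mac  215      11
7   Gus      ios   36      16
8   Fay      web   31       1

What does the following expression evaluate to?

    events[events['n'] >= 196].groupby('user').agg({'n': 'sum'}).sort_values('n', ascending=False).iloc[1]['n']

463

filter rows where n >= 196:
  user device    n  errors
2  Max    mac  196      15
3  Max    win  206       7
5  Ben    ios  463       1
6  Max    mac  215      11
group by user, sum of n:
        n
user     
Ben   463
Max   617
sort by n descending:
        n
user     
Max   617
Ben   463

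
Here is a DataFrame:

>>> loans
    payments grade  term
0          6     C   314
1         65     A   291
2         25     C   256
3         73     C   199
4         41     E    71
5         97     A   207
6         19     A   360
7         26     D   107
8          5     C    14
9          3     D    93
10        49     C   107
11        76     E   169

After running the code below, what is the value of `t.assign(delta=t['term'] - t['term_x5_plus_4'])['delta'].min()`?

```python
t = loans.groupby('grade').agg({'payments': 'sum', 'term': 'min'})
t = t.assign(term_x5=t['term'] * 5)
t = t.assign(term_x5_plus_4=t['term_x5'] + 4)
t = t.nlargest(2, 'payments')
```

-832

group by grade: sum(payments), min(term):
       payments  term
grade                
A           181   207
C           158    14
D            29    93
E           117    71
add column term_x5 = t['term'] * 5:
       payments  term  term_x5
grade                         
A           181   207     1035
C           158    14       70
D            29    93      465
E           117    71      355
add column term_x5_plus_4 = t['term_x5'] + 4:
       payments  term  term_x5  term_x5_plus_4
grade                                         
A           181   207     1035            1039
C           158    14       70              74
D            29    93      465             469
E           117    71      355             359
take 2 rows with largest payments:
       payments  term  term_x5  term_x5_plus_4
grade                                         
A           181   207     1035            1039
C           158    14       70              74
add column delta = t['term'] - t['term_x5_plus_4']:
       payments  term  term_x5  term_x5_plus_4  delta
grade                                                
A           181   207     1035            1039   -832
C           158    14       70              74    -60
Then the min of column 'delta': -832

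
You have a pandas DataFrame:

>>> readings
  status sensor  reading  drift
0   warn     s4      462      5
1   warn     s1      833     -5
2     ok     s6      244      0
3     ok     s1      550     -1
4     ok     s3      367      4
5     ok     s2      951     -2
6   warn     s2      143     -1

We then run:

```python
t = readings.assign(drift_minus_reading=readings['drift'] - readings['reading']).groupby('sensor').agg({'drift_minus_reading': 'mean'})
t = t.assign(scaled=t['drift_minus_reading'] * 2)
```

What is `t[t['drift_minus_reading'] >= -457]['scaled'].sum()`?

add column drift_minus_reading = readings['drift'] - readings['reading']:
  status sensor  reading  drift  drift_minus_reading
0   warn     s4      462      5                 -457
1   warn     s1      833     -5                 -838
2     ok     s6      244      0                 -244
3     ok     s1      550     -1                 -551
4     ok     s3      367      4                 -363
5     ok     s2      951     -2                 -953
6   warn     s2      143     -1                 -144
group by sensor, mean of drift_minus_reading:
        drift_minus_reading
sensor                     
s1                   -694.5
s2                   -548.5
s3                   -363.0
s4                   -457.0
s6                   -244.0
add column scaled = t['drift_minus_reading'] * 2:
        drift_minus_reading  scaled
sensor                             
s1                   -694.5 -1389.0
s2                   -548.5 -1097.0
s3                   -363.0  -726.0
s4                   -457.0  -914.0
s6                   -244.0  -488.0
filter rows where drift_minus_reading >= -457:
        drift_minus_reading  scaled
sensor                             
s3                   -363.0  -726.0
s4                   -457.0  -914.0
s6                   -244.0  -488.0
Hence -2128.0.

-2128.0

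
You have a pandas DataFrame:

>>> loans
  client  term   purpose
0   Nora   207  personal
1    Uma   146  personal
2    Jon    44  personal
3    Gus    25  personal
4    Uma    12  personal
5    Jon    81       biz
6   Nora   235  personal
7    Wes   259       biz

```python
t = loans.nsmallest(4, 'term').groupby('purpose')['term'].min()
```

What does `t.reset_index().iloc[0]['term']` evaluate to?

take 4 rows with smallest term:
  client  term   purpose
4    Uma    12  personal
3    Gus    25  personal
2    Jon    44  personal
5    Jon    81       biz
group by purpose, min of term:
purpose
biz         81
personal    12
Name: term, dtype: int64
reset_index():
    purpose  term
0       biz    81
1  personal    12
So iloc[0]['term'] = 81.

81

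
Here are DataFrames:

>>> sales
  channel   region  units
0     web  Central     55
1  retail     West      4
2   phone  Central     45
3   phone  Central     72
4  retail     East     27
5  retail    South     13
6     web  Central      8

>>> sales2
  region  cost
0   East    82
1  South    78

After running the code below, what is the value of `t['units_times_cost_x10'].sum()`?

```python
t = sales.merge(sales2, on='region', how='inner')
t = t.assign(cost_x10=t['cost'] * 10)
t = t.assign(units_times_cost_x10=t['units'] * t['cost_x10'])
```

32280

merge on 'region' (how='inner') → 2 rows:
  channel region  units  cost
0  retail   East     27    82
1  retail  South     13    78
add column cost_x10 = t['cost'] * 10:
  channel region  units  cost  cost_x10
0  retail   East     27    82       820
1  retail  South     13    78       780
add column units_times_cost_x10 = t['units'] * t['cost_x10']:
  channel region  units  cost  cost_x10  units_times_cost_x10
0  retail   East     27    82       820                 22140
1  retail  South     13    78       780                 10140
Taking the sum of column 'units_times_cost_x10' gives 32280.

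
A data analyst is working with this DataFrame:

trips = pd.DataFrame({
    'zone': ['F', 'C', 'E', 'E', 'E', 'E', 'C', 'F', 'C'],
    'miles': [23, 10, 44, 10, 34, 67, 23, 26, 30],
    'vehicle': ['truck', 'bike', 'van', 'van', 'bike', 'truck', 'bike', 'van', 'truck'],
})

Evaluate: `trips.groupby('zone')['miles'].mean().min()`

21.0

group by zone, mean of miles:
zone
C    21.00
E    38.75
F    24.50
Name: miles, dtype: float64
Finally, min of the resulting series = 21.0.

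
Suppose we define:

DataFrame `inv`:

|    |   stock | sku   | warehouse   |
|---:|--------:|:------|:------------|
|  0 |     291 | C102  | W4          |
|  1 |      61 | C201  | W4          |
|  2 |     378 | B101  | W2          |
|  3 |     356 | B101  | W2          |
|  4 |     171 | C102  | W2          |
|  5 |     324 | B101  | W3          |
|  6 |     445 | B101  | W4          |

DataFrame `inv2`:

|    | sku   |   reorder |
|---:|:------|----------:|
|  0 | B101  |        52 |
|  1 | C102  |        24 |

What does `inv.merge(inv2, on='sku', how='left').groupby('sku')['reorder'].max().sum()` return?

76.0

merge on 'sku' (how='left') → 7 rows:
   stock   sku warehouse  reorder
0    291  C102        W4     24.0
1     61  C201        W4      NaN
2    378  B101        W2     52.0
3    356  B101        W2     52.0
4    171  C102        W2     24.0
5    324  B101        W3     52.0
6    445  B101        W4     52.0
group by sku, max of reorder:
sku
B101    52.0
C102    24.0
C201     NaN
Name: reorder, dtype: float64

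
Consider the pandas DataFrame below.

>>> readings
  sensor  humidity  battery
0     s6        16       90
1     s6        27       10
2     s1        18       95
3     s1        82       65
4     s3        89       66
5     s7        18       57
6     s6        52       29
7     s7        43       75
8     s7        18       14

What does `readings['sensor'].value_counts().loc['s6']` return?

value_counts of sensor:
sensor
s6    3
s7    3
s1    2
s3    1
Name: count, dtype: int64

3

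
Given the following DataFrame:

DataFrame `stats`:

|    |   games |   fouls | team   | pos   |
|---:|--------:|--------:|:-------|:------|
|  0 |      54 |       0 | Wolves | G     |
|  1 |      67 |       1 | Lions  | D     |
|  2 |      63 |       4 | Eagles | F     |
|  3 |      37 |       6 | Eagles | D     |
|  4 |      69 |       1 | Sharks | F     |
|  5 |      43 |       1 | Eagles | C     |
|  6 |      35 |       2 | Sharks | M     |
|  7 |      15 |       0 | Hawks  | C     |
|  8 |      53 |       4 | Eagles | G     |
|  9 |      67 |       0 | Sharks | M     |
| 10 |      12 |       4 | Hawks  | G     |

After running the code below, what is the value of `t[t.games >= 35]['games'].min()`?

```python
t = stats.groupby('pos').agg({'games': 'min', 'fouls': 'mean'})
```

group by pos: min(games), mean(fouls):
     games     fouls
pos                 
C       15  0.500000
D       37  3.500000
F       63  2.500000
G       12  2.666667
M       35  1.000000
filter rows where games >= 35:
     games  fouls
pos              
D       37    3.5
F       63    2.5
M       35    1.0
So min() = 35.

35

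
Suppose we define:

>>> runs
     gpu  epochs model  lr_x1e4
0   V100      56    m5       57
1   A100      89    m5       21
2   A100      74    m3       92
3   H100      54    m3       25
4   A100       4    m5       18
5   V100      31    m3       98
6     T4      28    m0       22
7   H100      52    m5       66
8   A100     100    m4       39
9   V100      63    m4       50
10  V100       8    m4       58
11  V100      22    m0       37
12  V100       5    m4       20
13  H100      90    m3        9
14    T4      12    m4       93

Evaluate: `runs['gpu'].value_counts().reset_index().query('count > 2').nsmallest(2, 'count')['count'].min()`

value_counts of gpu:
gpu
V100    6
A100    4
H100    3
T4      2
Name: count, dtype: int64
reset_index():
    gpu  count
0  V100      6
1  A100      4
2  H100      3
3    T4      2
filter rows where count > 2:
    gpu  count
0  V100      6
1  A100      4
2  H100      3
take 2 rows with smallest count:
    gpu  count
2  H100      3
1  A100      4
min of column 'count' → 3

3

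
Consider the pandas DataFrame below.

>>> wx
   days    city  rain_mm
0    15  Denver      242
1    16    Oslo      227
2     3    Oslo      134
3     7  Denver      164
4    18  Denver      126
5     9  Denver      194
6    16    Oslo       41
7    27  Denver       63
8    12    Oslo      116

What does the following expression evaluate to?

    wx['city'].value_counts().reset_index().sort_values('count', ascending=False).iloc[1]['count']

value_counts of city:
city
Denver    5
Oslo      4
Name: count, dtype: int64
reset_index():
     city  count
0  Denver      5
1    Oslo      4
sort by count descending:
     city  count
0  Denver      5
1    Oslo      4
Then the value at position 1, column 'count': 4

4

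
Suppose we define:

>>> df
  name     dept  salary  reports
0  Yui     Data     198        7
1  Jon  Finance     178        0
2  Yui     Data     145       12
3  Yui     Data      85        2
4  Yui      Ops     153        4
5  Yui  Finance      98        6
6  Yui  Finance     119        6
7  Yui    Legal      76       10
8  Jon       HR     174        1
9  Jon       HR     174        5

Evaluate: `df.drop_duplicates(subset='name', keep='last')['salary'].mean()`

125.0

drop duplicate name (keep=last):
  name   dept  salary  reports
7  Yui  Legal      76       10
9  Jon     HR     174        5
So mean() = 125.0.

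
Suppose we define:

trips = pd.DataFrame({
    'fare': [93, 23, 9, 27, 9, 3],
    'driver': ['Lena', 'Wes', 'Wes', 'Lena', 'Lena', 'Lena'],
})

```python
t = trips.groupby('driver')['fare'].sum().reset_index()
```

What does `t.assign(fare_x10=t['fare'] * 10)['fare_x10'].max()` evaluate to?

group by driver, sum of fare:
driver
Lena    132
Wes      32
Name: fare, dtype: int64
reset_index():
  driver  fare
0   Lena   132
1    Wes    32
add column fare_x10 = t['fare'] * 10:
  driver  fare  fare_x10
0   Lena   132      1320
1    Wes    32       320

1320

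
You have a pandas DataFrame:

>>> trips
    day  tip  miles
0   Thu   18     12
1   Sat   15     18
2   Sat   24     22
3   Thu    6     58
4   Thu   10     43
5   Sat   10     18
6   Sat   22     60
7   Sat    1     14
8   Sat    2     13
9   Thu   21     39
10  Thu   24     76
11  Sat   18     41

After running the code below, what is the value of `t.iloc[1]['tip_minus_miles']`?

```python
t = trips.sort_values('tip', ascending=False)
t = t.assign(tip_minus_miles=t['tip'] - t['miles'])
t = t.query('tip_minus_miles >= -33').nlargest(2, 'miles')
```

-23

sort by tip descending:
    day  tip  miles
2   Sat   24     22
10  Thu   24     76
6   Sat   22     60
9   Thu   21     39
0   Thu   18     12
11  Sat   18     41
1   Sat   15     18
4   Thu   10     43
5   Sat   10     18
3   Thu    6     58
8   Sat    2     13
7   Sat    1     14
add column tip_minus_miles = t['tip'] - t['miles']:
    day  tip  miles  tip_minus_miles
2   Sat   24     22                2
10  Thu   24     76              -52
6   Sat   22     60              -38
9   Thu   21     39              -18
0   Thu   18     12                6
11  Sat   18     41              -23
1   Sat   15     18               -3
4   Thu   10     43              -33
5   Sat   10     18               -8
3   Thu    6     58              -52
8   Sat    2     13              -11
7   Sat    1     14              -13
filter rows where tip_minus_miles >= -33:
    day  tip  miles  tip_minus_miles
2   Sat   24     22                2
9   Thu   21     39              -18
0   Thu   18     12                6
11  Sat   18     41              -23
1   Sat   15     18               -3
4   Thu   10     43              -33
5   Sat   10     18               -8
8   Sat    2     13              -11
7   Sat    1     14              -13
take 2 rows with largest miles:
    day  tip  miles  tip_minus_miles
4   Thu   10     43              -33
11  Sat   18     41              -23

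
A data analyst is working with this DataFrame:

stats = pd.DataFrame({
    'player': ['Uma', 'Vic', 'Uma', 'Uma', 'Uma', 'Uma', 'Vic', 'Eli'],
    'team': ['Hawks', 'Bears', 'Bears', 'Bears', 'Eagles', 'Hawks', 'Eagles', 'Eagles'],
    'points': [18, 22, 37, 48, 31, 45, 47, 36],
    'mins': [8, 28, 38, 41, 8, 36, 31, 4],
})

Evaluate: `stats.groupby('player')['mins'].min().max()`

group by player, min of mins:
player
Eli     4
Uma     8
Vic    28
Name: mins, dtype: int64

28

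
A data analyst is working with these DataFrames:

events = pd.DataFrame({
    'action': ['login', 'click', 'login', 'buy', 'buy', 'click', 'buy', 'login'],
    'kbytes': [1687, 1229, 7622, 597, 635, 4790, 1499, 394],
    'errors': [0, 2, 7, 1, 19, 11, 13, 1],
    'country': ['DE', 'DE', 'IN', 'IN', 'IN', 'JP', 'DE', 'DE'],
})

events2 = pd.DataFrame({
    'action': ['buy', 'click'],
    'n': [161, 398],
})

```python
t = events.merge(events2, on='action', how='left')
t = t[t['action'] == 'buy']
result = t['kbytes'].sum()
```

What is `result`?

2731

merge on 'action' (how='left') → 8 rows:
  action  kbytes  errors country      n
0  login    1687       0      DE    NaN
1  click    1229       2      DE  398.0
2  login    7622       7      IN    NaN
3    buy     597       1      IN  161.0
4    buy     635      19      IN  161.0
5  click    4790      11      JP  398.0
6    buy    1499      13      DE  161.0
7  login     394       1      DE    NaN
filter rows where action == 'buy':
  action  kbytes  errors country      n
3    buy     597       1      IN  161.0
4    buy     635      19      IN  161.0
6    buy    1499      13      DE  161.0
Finally, sum of column 'kbytes' = 2731.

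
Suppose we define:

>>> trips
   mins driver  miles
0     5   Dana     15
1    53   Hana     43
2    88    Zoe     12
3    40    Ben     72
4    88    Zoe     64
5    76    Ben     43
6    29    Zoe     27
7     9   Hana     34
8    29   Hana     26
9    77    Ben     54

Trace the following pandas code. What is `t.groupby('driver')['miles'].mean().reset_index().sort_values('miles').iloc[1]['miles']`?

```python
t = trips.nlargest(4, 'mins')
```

48.5

take 4 rows with largest mins:
   mins driver  miles
2    88    Zoe     12
4    88    Zoe     64
9    77    Ben     54
5    76    Ben     43
group by driver, mean of miles:
driver
Ben    48.5
Zoe    38.0
Name: miles, dtype: float64
reset_index():
  driver  miles
0    Ben   48.5
1    Zoe   38.0
sort by miles:
  driver  miles
1    Zoe   38.0
0    Ben   48.5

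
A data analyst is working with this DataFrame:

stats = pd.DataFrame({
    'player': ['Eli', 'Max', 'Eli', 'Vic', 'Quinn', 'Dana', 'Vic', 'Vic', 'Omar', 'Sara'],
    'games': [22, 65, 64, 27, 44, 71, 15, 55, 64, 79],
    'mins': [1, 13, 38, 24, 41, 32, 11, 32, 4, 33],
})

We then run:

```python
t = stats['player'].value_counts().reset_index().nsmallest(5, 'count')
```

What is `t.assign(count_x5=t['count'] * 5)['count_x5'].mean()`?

5.0

value_counts of player:
player
Vic      3
Eli      2
Max      1
Quinn    1
Dana     1
Omar     1
Sara     1
Name: count, dtype: int64
reset_index():
  player  count
0    Vic      3
1    Eli      2
2    Max      1
3  Quinn      1
4   Dana      1
5   Omar      1
6   Sara      1
take 5 rows with smallest count:
  player  count
2    Max      1
3  Quinn      1
4   Dana      1
5   Omar      1
6   Sara      1
add column count_x5 = t['count'] * 5:
  player  count  count_x5
2    Max      1         5
3  Quinn      1         5
4   Dana      1         5
5   Omar      1         5
6   Sara      1         5
Hence 5.0.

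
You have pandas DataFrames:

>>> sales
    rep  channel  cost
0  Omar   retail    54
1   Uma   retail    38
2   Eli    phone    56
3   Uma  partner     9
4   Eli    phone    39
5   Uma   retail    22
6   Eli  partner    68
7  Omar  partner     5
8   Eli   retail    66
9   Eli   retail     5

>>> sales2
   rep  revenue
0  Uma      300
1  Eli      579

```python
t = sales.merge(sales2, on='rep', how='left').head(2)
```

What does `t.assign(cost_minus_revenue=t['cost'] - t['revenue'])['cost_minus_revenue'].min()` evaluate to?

merge on 'rep' (how='left') → 10 rows:
    rep  channel  cost  revenue
0  Omar   retail    54      NaN
1   Uma   retail    38    300.0
2   Eli    phone    56    579.0
3   Uma  partner     9    300.0
4   Eli    phone    39    579.0
5   Uma   retail    22    300.0
6   Eli  partner    68    579.0
7  Omar  partner     5      NaN
8   Eli   retail    66    579.0
9   Eli   retail     5    579.0
take first 2 rows:
    rep channel  cost  revenue
0  Omar  retail    54      NaN
1   Uma  retail    38    300.0
add column cost_minus_revenue = t['cost'] - t['revenue']:
    rep channel  cost  revenue  cost_minus_revenue
0  Omar  retail    54      NaN                 NaN
1   Uma  retail    38    300.0              -262.0
Reading off the min of column 'cost_minus_revenue', we get -262.0.

-262.0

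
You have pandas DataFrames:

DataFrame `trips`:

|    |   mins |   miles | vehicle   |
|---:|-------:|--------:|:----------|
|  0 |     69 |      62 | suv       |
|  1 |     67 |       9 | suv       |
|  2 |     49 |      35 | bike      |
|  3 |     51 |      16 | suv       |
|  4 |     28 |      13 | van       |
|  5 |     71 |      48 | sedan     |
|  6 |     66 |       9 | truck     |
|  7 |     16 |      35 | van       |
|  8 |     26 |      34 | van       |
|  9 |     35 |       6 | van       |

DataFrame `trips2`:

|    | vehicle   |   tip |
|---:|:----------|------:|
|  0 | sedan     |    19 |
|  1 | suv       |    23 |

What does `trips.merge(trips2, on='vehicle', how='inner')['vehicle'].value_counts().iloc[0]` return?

merge on 'vehicle' (how='inner') → 4 rows:
   mins  miles vehicle  tip
0    69     62     suv   23
1    67      9     suv   23
2    51     16     suv   23
3    71     48   sedan   19
value_counts of vehicle:
vehicle
suv      3
sedan    1
Name: count, dtype: int64

3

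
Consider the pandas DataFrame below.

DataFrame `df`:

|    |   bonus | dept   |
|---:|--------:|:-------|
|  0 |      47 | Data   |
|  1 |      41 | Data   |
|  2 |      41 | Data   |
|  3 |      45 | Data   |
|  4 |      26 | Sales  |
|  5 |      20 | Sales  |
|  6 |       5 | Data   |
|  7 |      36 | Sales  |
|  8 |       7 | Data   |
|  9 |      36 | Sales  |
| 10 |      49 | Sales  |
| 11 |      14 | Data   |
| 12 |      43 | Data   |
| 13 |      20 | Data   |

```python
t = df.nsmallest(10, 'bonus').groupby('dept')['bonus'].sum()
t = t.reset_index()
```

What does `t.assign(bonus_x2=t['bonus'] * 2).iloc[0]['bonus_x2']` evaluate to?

take 10 rows with smallest bonus:
    bonus   dept
6       5   Data
8       7   Data
11     14   Data
5      20  Sales
13     20   Data
4      26  Sales
7      36  Sales
9      36  Sales
1      41   Data
2      41   Data
group by dept, sum of bonus:
dept
Data     128
Sales    118
Name: bonus, dtype: int64
reset_index():
    dept  bonus
0   Data    128
1  Sales    118
add column bonus_x2 = t['bonus'] * 2:
    dept  bonus  bonus_x2
0   Data    128       256
1  Sales    118       236
Finally, value at position 0, column 'bonus_x2' = 256.

256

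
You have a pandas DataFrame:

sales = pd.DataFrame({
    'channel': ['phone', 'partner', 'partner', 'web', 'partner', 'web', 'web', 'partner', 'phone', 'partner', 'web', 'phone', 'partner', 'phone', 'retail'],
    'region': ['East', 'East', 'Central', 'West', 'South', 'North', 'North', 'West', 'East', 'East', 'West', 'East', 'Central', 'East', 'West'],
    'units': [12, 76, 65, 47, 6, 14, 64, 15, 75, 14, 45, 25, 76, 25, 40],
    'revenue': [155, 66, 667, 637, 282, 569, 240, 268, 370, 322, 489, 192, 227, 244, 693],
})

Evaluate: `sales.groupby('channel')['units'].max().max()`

group by channel, max of units:
channel
partner    76
phone      75
retail     40
web        64
Name: units, dtype: int64
Reading off the max of the resulting series, we get 76.

76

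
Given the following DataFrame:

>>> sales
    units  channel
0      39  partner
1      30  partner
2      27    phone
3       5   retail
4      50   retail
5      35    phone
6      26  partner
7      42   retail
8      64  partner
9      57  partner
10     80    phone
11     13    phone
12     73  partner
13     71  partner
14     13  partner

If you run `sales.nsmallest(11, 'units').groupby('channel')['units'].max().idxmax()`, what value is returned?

take 11 rows with smallest units:
    units  channel
3       5   retail
11     13    phone
14     13  partner
6      26  partner
2      27    phone
1      30  partner
5      35    phone
0      39  partner
7      42   retail
4      50   retail
9      57  partner
group by channel, max of units:
channel
partner    57
phone      35
retail     50
Name: units, dtype: int64
Hence partner.

partner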